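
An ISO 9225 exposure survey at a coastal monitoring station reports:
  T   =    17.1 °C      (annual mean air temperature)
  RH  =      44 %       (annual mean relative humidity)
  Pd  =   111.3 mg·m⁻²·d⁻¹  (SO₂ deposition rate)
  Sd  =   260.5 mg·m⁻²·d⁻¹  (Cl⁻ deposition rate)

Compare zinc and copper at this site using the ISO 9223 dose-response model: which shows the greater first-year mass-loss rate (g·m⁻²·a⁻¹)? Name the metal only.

zinc: temperature factor f = -0.071·(7.1) = -0.5041
  SO₂ term: 0.0129·111.3^0.44·exp(0.046·44-0.5041) = 0.469
  Cl⁻ term: 0.0175·260.5^0.57·exp(0.008·44+0.085·17.1) = 2.536
  r_corr = 0.469 + 2.536 = 3.005 μm/a
  mass loss = 3.005 μm/a × 7.14 g/cm³ = 21.46 g·m⁻²·a⁻¹
copper: f(T) = -0.080·(T−10) [T>10 °C] = -0.5680
  SO₂ term: 0.0053·111.3^0.26·exp(0.059·44-0.5680) = 0.1371
  Cl⁻ term: 0.01025·260.5^0.27·exp(0.036·44+0.049·17.1) = 0.5186
  r_corr = 0.1371 + 0.5186 = 0.6557 μm/a
  mass loss = 0.6557 μm/a × 8.96 g/cm³ = 5.875 g·m⁻²·a⁻¹
Ordering by g·m⁻²·a⁻¹: zinc (21.5) > copper (5.88)

zinc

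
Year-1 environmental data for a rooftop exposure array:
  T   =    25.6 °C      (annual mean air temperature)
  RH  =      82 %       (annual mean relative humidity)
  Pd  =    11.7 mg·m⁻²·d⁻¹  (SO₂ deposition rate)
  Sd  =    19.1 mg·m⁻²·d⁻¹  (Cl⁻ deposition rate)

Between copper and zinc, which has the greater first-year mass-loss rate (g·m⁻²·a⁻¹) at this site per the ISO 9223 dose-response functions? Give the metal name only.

copper: f(T) = -0.080·(T−10) [T>10 °C] = -1.2480
  Pd branch = 0.0053·Pd^0.26·e^(0.059·RH+f) = 0.364 μm/a
  Cl⁻ term: 0.01025·19.1^0.27·exp(0.036·82+0.049·25.6) = 1.526
  sum: 0.364 + 1.526 → r_corr = 1.89 μm/a
  mass loss = 1.89 μm/a × 8.96 g/cm³ = 16.93 g·m⁻²·a⁻¹
zinc: T>10 °C ⇒ hinge -0.071·(25.6−10) = -1.1076
  SO₂ term: 0.0129·11.7^0.44·exp(0.046·82-1.1076) = 0.5467
  Cl⁻ term: 0.0175·19.1^0.57·exp(0.008·82+0.085·25.6) = 1.596
  sum: 0.5467 + 1.596 → r_corr = 2.143 μm/a
  mass loss = 2.143 μm/a × 7.14 g/cm³ = 15.3 g·m⁻²·a⁻¹
Ordering by g·m⁻²·a⁻¹: copper (16.9) > zinc (15.3)

copper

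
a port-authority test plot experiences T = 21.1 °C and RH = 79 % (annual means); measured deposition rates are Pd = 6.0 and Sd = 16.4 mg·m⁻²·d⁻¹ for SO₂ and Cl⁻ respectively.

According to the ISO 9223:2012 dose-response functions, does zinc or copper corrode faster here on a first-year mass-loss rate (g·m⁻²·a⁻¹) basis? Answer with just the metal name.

zinc: temperature factor f = -0.071·(11.1) = -0.7881
  SO₂ term: 0.0129·6.0^0.44·exp(0.046·79-0.7881) = 0.4886
  Sd branch = 0.0175·Sd^0.57·e^(0.008·RH+0.085·T) = 0.9747 μm/a
  sum: 0.4886 + 0.9747 → r_corr = 1.463 μm/a
  mass loss = 1.463 μm/a × 7.14 g/cm³ = 10.45 g·m⁻²·a⁻¹
copper: T>10 °C ⇒ hinge -0.080·(21.1−10) = -0.8880
  Pd branch = 0.0053·Pd^0.26·e^(0.059·RH+f) = 0.3674 μm/a
  Cl⁻ term: 0.01025·16.4^0.27·exp(0.036·79+0.049·21.1) = 1.054
  r_corr = 0.3674 + 1.054 = 1.422 μm/a
  mass loss = 1.422 μm/a × 8.96 g/cm³ = 12.74 g·m⁻²·a⁻¹
Ordering by g·m⁻²·a⁻¹: copper (12.7) > zinc (10.4)

copper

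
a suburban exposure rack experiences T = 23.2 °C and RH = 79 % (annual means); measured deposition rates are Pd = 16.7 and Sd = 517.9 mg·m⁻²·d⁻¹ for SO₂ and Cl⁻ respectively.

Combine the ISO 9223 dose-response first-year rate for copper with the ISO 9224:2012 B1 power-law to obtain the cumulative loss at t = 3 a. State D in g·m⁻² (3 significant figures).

D(3) = 62.9 g·m⁻²

copper: T>10 °C ⇒ hinge -0.080·(23.2−10) = -1.0560
  SO₂ term: 0.0053·16.7^0.26·exp(0.059·79-1.0560) = 0.4053
  Cl⁻ term: 0.01025·517.9^0.27·exp(0.036·79+0.049·23.2) = 2.968
  r_corr = 0.4053 + 2.968 = 3.373 μm/a
Power-law: D(3) = r_corr · 3^0.667
  D(3) = 3.373 × 3^0.667 = 3.373 × 2.081 = 7.019 μm
  Mass loss = 7.019 μm × 8.96 g/cm³ = 62.89 g·m⁻²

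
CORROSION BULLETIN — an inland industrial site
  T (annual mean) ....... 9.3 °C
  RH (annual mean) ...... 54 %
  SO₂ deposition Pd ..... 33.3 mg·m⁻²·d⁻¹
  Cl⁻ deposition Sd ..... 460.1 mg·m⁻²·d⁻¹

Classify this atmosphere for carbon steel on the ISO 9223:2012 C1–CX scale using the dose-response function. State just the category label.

carbon steel: T≤10 °C ⇒ hinge +0.150·(9.3−10) = -0.1050
  Pd branch = 1.77·Pd^0.52·e^(0.02·RH+f) = 29.05 μm/a
  Sd branch = 0.102·Sd^0.62·e^(0.033·RH+0.04·T) = 39.36 μm/a
  sum: 29.05 + 39.36 → r_corr = 68.4 μm/a
68.4 μm/a falls in (50, 80] for carbon steel → category C4

C4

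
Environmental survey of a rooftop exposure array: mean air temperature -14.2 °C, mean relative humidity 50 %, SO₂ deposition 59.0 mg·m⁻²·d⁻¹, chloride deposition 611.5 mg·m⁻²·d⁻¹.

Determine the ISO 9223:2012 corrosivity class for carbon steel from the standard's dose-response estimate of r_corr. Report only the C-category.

carbon steel: temperature factor f = +0.150·(-24.2) = -3.6300
  Pd branch = 1.77·Pd^0.52·e^(0.02·RH+f) = 1.063 μm/a
  Sd branch = 0.102·Sd^0.62·e^(0.033·RH+0.04·T) = 16.07 μm/a
  r_corr = 1.063 + 16.07 = 17.14 μm/a
Category bounds: 1.3…25 μm/a bracket r_corr ⇒ C2

C2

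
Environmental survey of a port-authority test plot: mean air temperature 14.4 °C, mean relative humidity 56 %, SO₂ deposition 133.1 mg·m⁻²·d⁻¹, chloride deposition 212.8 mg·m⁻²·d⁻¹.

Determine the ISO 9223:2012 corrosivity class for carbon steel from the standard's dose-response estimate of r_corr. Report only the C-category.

carbon steel: T>10 °C ⇒ hinge -0.054·(14.4−10) = -0.2376
  SO₂ term: 1.77·133.1^0.52·exp(0.02·56-0.2376) = 54.42
  Sd branch = 0.102·Sd^0.62·e^(0.033·RH+0.04·T) = 31.96 μm/a
  r_corr = 54.42 + 31.96 = 86.39 μm/a
ISO 9223 Table 2 (carbon steel): 80 < 86.4 ≤ 200 μm/a ⇒ C5

C5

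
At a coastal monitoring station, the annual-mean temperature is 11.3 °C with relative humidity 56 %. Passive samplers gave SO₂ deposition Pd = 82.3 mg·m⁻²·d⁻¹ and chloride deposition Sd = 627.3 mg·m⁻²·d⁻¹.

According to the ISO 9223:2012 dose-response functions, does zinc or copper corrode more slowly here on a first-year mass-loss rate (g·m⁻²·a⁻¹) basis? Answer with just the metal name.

copper

zinc: temperature factor f = -0.071·(1.3) = -0.0923
  SO₂ term: 0.0129·82.3^0.44·exp(0.046·56-0.0923) = 1.077
  Sd branch = 0.0175·Sd^0.57·e^(0.008·RH+0.085·T) = 2.814 μm/a
  sum: 1.077 + 2.814 → r_corr = 3.89 μm/a
  mass loss = 3.89 μm/a × 7.14 g/cm³ = 27.78 g·m⁻²·a⁻¹
copper: T>10 °C ⇒ hinge -0.080·(11.3−10) = -0.1040
  SO₂ term: 0.0053·82.3^0.26·exp(0.059·56-0.1040) = 0.4093
  Sd branch = 0.01025·Sd^0.27·e^(0.036·RH+0.049·T) = 0.7622 μm/a
  sum: 0.4093 + 0.7622 → r_corr = 1.171 μm/a
  mass loss = 1.171 μm/a × 8.96 g/cm³ = 10.5 g·m⁻²·a⁻¹
Ordering by g·m⁻²·a⁻¹: zinc (27.8) > copper (10.5)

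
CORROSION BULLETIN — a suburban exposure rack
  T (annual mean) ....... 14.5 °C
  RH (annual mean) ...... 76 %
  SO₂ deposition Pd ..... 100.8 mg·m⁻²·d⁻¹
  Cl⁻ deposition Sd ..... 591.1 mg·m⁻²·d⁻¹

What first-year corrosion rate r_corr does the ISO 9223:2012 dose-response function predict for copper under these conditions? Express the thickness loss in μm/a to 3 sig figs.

r_corr = 2.89 μm/a

copper: temperature factor f = -0.080·(4.5) = -0.3600
  sulphur-dioxide contribution → 1.087 μm/a
  chloride contribution → 1.802 μm/a
  ⇒ r_corr(copper) = 2.889 μm/a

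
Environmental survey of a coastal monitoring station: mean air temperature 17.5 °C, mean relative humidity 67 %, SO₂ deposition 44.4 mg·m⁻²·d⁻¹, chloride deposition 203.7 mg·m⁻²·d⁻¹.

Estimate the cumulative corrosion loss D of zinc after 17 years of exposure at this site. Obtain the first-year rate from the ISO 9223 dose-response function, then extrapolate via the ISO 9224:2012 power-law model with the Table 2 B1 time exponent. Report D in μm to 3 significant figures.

D(17) = 36.2 μm

zinc: f(T) = -0.071·(T−10) [T>10 °C] = -0.5325
  sulphur-dioxide contribution → 0.8763 μm/a
  chloride contribution → 2.741 μm/a
  ⇒ r_corr(zinc) = 3.618 μm/a
Power-law: D(17) = r_corr · 17^0.813
  D(17) = 3.618 × 17^0.813 = 3.618 × 10.01 = 36.21 μm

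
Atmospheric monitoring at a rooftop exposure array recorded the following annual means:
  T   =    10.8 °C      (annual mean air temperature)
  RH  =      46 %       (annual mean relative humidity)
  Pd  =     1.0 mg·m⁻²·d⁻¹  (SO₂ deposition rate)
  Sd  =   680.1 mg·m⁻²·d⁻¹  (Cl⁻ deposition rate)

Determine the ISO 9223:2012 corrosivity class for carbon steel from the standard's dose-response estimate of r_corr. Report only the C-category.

C3

carbon steel: f(T) = -0.054·(T−10) [T>10 °C] = -0.0432
  SO₂ term: 1.77·1.0^0.52·exp(0.02·46-0.0432) = 4.254
  Sd branch = 0.102·Sd^0.62·e^(0.033·RH+0.04·T) = 40.89 μm/a
  r_corr = 4.254 + 40.89 = 45.15 μm/a
ISO 9223 Table 2 (carbon steel): 25 < 45.1 ≤ 50 μm/a ⇒ C3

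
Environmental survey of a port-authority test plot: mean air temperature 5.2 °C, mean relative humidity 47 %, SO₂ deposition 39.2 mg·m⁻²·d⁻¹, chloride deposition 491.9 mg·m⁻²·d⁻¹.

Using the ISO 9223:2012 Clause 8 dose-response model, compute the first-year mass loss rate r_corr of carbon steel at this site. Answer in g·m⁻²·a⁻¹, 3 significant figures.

r_corr = 334 g·m⁻²·a⁻¹

carbon steel: f(T) = +0.150·(T−10) [T≤10 °C] = -0.7200
  sulphur-dioxide contribution → 14.86 μm/a
  chloride contribution → 27.64 μm/a
  ⇒ r_corr(carbon steel) = 42.5 μm/a
Convert to mass loss: 42.5 μm/a × 7.85 g/cm³ = 333.6 g·m⁻²·a⁻¹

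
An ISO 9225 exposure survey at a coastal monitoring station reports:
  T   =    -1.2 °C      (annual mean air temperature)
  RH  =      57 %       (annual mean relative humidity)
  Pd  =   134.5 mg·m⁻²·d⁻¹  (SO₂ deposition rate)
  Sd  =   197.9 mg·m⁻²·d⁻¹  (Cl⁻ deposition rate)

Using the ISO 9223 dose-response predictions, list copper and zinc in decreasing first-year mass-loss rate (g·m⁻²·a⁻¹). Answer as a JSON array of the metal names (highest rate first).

copper: f(T) = +0.126·(T−10) [T≤10 °C] = -1.4112
  sulphur-dioxide contribution → 0.1335 μm/a
  chloride contribution → 0.3136 μm/a
  total first-year rate 0.4471 μm/a
  mass loss = 0.4471 μm/a × 8.96 g/cm³ = 4.006 g·m⁻²·a⁻¹
zinc: f(T) = +0.038·(T−10) [T≤10 °C] = -0.4256
  sulphur-dioxide contribution → 1.003 μm/a
  chloride contribution → 0.5079 μm/a
  total first-year rate 1.51 μm/a
  mass loss = 1.51 μm/a × 7.14 g/cm³ = 10.78 g·m⁻²·a⁻¹
Ordering by g·m⁻²·a⁻¹: zinc (10.8) > copper (4.01)

["zinc", "copper"]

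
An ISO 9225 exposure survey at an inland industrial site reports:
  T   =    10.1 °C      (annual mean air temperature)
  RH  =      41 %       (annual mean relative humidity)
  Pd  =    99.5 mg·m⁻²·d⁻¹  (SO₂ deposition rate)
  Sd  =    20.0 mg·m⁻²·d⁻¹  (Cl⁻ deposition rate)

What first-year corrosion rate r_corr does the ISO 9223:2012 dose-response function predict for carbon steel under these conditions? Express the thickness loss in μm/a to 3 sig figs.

r_corr = 47.5 μm/a

carbon steel: temperature factor f = -0.054·(0.1) = -0.0054
  SO₂ term: 1.77·99.5^0.52·exp(0.02·41-0.0054) = 43.71
  Sd branch = 0.102·Sd^0.62·e^(0.033·RH+0.04·T) = 3.787 μm/a
  r_corr = 43.71 + 3.787 = 47.5 μm/a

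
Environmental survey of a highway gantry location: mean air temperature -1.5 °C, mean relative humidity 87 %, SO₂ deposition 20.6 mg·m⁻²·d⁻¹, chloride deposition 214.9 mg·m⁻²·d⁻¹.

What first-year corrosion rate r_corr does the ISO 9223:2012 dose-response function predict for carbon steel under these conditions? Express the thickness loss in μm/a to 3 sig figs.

carbon steel: f(T) = +0.150·(T−10) [T≤10 °C] = -1.7250
  Pd branch = 1.77·Pd^0.52·e^(0.02·RH+f) = 8.664 μm/a
  Sd branch = 0.102·Sd^0.62·e^(0.033·RH+0.04·T) = 47.36 μm/a
  r_corr = 8.664 + 47.36 = 56.02 μm/a

r_corr = 56.0 μm/a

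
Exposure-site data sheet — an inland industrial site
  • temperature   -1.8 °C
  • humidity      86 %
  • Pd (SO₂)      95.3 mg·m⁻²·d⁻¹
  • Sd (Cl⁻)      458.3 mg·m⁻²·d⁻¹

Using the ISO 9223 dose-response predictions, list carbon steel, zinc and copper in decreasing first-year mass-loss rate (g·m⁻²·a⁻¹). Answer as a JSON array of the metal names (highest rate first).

["carbon steel", "zinc", "copper"]

carbon steel: f(T) = +0.150·(T−10) [T≤10 °C] = -1.7700
  SO₂ term: 1.77·95.3^0.52·exp(0.02·86-1.7700) = 18
  Cl⁻ term: 0.102·458.3^0.62·exp(0.033·86+0.04·-1.8) = 72.41
  r_corr = 18 + 72.41 = 90.41 μm/a
  mass loss = 90.41 μm/a × 7.85 g/cm³ = 709.7 g·m⁻²·a⁻¹
zinc: temperature factor f = +0.038·(-11.8) = -0.4484
  SO₂ term: 0.0129·95.3^0.44·exp(0.046·86-0.4484) = 3.197
  Sd branch = 0.0175·Sd^0.57·e^(0.008·RH+0.085·T) = 0.9823 μm/a
  sum: 3.197 + 0.9823 → r_corr = 4.179 μm/a
  mass loss = 4.179 μm/a × 7.14 g/cm³ = 29.84 g·m⁻²·a⁻¹
copper: temperature factor f = +0.126·(-11.8) = -1.4868
  SO₂ term: 0.0053·95.3^0.26·exp(0.059·86-1.4868) = 0.6262
  Sd branch = 0.01025·Sd^0.27·e^(0.036·RH+0.049·T) = 1.085 μm/a
  r_corr = 0.6262 + 1.085 = 1.711 μm/a
  mass loss = 1.711 μm/a × 8.96 g/cm³ = 15.33 g·m⁻²·a⁻¹
Ordering by g·m⁻²·a⁻¹: carbon steel (710) > zinc (29.8) > copper (15.3)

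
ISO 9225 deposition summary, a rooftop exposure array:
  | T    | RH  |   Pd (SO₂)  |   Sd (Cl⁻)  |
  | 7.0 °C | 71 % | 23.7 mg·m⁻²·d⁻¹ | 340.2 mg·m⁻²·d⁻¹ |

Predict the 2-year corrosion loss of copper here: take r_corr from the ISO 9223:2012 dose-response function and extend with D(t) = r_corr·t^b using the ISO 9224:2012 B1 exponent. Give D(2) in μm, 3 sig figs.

copper: f(T) = +0.126·(T−10) [T≤10 °C] = -0.3780
  SO₂ term: 0.0053·23.7^0.26·exp(0.059·71-0.3780) = 0.5455
  Sd branch = 0.01025·Sd^0.27·e^(0.036·RH+0.049·T) = 0.8981 μm/a
  r_corr = 0.5455 + 0.8981 = 1.444 μm/a
Power-law: D(2) = r_corr · 2^0.667
  D(2) = 1.444 × 2^0.667 = 1.444 × 1.588 = 2.292 μm

D(2) = 2.29 μm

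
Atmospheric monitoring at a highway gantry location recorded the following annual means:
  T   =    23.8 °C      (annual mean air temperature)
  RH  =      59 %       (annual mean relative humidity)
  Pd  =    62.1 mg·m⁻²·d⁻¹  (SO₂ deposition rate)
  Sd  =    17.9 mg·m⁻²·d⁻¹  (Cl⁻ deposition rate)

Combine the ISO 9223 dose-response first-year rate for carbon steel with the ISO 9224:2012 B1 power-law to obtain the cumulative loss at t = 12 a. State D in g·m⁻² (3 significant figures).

carbon steel: temperature factor f = -0.054·(13.8) = -0.7452
  SO₂ term: 1.77·62.1^0.52·exp(0.02·59-0.7452) = 23.4
  Sd branch = 0.102·Sd^0.62·e^(0.033·RH+0.04·T) = 11.08 μm/a
  sum: 23.4 + 11.08 → r_corr = 34.48 μm/a
Power-law: D(12) = r_corr · 12^0.523
  D(12) = 34.48 × 12^0.523 = 34.48 × 3.668 = 126.5 μm
  Mass loss = 126.5 μm × 7.85 g/cm³ = 992.7 g·m⁻²

D(12) = 993 g·m⁻²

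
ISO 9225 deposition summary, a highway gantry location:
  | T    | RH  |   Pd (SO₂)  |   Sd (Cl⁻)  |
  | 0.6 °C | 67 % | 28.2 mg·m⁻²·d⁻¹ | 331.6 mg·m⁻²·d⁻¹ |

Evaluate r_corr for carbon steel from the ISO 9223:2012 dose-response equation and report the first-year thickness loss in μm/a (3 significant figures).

r_corr = 44.2 μm/a

carbon steel: f(T) = +0.150·(T−10) [T≤10 °C] = -1.4100
  Pd branch = 1.77·Pd^0.52·e^(0.02·RH+f) = 9.369 μm/a
  Sd branch = 0.102·Sd^0.62·e^(0.033·RH+0.04·T) = 34.84 μm/a
  sum: 9.369 + 34.84 → r_corr = 44.21 μm/a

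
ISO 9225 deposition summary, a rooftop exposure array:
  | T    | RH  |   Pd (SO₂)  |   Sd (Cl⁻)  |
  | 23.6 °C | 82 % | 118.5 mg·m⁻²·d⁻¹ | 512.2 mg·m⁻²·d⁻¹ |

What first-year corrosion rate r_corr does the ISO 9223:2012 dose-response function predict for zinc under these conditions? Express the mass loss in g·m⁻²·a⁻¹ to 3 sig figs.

zinc: f(T) = -0.071·(T−10) [T>10 °C] = -0.9656
  SO₂ term: 0.0129·118.5^0.44·exp(0.046·82-0.9656) = 1.745
  Sd branch = 0.0175·Sd^0.57·e^(0.008·RH+0.085·T) = 8.78 μm/a
  sum: 1.745 + 8.78 → r_corr = 10.53 μm/a
Convert to mass loss: 10.53 μm/a × 7.14 g/cm³ = 75.15 g·m⁻²·a⁻¹

r_corr = 75.2 g·m⁻²·a⁻¹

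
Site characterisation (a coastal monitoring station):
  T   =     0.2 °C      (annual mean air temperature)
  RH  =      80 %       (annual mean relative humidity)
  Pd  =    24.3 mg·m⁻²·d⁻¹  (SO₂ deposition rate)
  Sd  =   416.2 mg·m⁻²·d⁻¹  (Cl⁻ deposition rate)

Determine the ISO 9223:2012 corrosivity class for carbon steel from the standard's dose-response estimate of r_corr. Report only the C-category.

C4

carbon steel: T≤10 °C ⇒ hinge +0.150·(0.2−10) = -1.4700
  sulphur-dioxide contribution → 10.59 μm/a
  chloride contribution → 60.61 μm/a
  ⇒ r_corr(carbon steel) = 71.21 μm/a
Category bounds: 50…80 μm/a bracket r_corr ⇒ C4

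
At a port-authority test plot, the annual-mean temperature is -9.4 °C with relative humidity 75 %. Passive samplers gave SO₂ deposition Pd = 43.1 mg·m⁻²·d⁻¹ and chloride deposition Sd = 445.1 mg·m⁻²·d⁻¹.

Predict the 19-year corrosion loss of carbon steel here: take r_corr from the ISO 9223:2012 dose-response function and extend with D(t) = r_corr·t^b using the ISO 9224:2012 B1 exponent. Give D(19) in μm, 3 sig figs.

D(19) = 184 μm

carbon steel: f(T) = +0.150·(T−10) [T≤10 °C] = -2.9100
  sulphur-dioxide contribution → 3.059 μm/a
  chloride contribution → 36.49 μm/a
  ⇒ r_corr(carbon steel) = 39.55 μm/a
ISO 9224: D(t) = r_corr · t^b with b = 0.523 (carbon steel, B1)
  D(19) = 39.55 × 19^0.523 = 39.55 × 4.664 = 184.5 μm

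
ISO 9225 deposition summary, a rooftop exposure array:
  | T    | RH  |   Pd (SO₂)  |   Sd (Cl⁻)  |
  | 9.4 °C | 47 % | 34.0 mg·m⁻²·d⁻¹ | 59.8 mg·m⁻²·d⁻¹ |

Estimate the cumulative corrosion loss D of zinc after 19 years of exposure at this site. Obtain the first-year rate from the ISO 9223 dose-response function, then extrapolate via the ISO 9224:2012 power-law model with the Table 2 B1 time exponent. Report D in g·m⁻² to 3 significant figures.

D(19) = 86.1 g·m⁻²

zinc: temperature factor f = +0.038·(-0.6) = -0.0228
  SO₂ term: 0.0129·34.0^0.44·exp(0.046·47-0.0228) = 0.517
  Cl⁻ term: 0.0175·59.8^0.57·exp(0.008·47+0.085·9.4) = 0.5835
  sum: 0.517 + 0.5835 → r_corr = 1.101 μm/a
Long-term exponent b (ISO 9224 Table 2, B1) = 0.813
  D(19) = 1.101 × 19^0.813 = 1.101 × 10.96 = 12.06 μm
  Mass loss = 12.06 μm × 7.14 g/cm³ = 86.08 g·m⁻²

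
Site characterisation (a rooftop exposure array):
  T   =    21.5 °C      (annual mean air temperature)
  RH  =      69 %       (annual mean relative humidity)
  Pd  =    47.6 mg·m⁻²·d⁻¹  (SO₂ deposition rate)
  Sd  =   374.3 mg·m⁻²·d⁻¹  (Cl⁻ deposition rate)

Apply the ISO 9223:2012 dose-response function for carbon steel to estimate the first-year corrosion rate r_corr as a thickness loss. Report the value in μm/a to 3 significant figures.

carbon steel: T>10 °C ⇒ hinge -0.054·(21.5−10) = -0.6210
  Pd branch = 1.77·Pd^0.52·e^(0.02·RH+f) = 28.18 μm/a
  Sd branch = 0.102·Sd^0.62·e^(0.033·RH+0.04·T) = 92.55 μm/a
  r_corr = 28.18 + 92.55 = 120.7 μm/a

r_corr = 121 μm/a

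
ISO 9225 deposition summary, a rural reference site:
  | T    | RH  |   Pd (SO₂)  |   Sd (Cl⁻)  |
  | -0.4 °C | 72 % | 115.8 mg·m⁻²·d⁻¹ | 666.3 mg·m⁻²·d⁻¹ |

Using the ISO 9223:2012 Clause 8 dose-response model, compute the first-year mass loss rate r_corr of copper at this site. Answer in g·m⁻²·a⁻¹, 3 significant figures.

r_corr = 10.0 g·m⁻²·a⁻¹

copper: T≤10 °C ⇒ hinge +0.126·(-0.4−10) = -1.3104
  Pd branch = 0.0053·Pd^0.26·e^(0.059·RH+f) = 0.3441 μm/a
  Cl⁻ term: 0.01025·666.3^0.27·exp(0.036·72+0.049·-0.4) = 0.7768
  sum: 0.3441 + 0.7768 → r_corr = 1.121 μm/a
Convert to mass loss: 1.121 μm/a × 8.96 g/cm³ = 10.04 g·m⁻²·a⁻¹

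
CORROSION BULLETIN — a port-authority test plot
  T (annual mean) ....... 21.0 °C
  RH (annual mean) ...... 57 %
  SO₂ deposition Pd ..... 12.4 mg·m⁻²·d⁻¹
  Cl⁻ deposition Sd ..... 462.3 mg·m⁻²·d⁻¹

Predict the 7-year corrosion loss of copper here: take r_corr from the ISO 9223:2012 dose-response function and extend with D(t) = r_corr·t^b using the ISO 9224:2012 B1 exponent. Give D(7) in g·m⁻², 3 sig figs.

D(7) = 42.4 g·m⁻²

copper: T>10 °C ⇒ hinge -0.080·(21.0−10) = -0.8800
  Pd branch = 0.0053·Pd^0.26·e^(0.059·RH+f) = 0.1222 μm/a
  Sd branch = 0.01025·Sd^0.27·e^(0.036·RH+0.049·T) = 1.17 μm/a
  sum: 0.1222 + 1.17 → r_corr = 1.293 μm/a
ISO 9224: D(t) = r_corr · t^b with b = 0.667 (copper, B1)
  D(7) = 1.293 × 7^0.667 = 1.293 × 3.662 = 4.733 μm
  Mass loss = 4.733 μm × 8.96 g/cm³ = 42.41 g·m⁻²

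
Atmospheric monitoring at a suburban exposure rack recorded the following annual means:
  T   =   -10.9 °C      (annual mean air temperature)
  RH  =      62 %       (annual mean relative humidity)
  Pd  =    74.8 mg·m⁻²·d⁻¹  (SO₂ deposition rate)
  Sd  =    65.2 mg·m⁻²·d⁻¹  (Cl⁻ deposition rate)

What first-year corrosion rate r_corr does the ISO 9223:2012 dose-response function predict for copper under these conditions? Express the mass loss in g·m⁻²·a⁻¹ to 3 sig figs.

copper: temperature factor f = +0.126·(-20.9) = -2.6334
  Pd branch = 0.0053·Pd^0.26·e^(0.059·RH+f) = 0.04534 μm/a
  Cl⁻ term: 0.01025·65.2^0.27·exp(0.036·62+0.049·-10.9) = 0.173
  sum: 0.04534 + 0.173 → r_corr = 0.2183 μm/a
Convert to mass loss: 0.2183 μm/a × 8.96 g/cm³ = 1.956 g·m⁻²·a⁻¹

r_corr = 1.96 g·m⁻²·a⁻¹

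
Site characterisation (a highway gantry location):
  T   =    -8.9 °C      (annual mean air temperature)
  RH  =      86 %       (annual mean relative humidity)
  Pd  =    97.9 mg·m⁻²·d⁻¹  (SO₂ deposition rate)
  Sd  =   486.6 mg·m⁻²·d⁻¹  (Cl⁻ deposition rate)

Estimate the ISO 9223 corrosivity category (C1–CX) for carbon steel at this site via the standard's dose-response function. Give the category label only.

C4

carbon steel: f(T) = +0.150·(T−10) [T≤10 °C] = -2.8350
  Pd branch = 1.77·Pd^0.52·e^(0.02·RH+f) = 6.294 μm/a
  Sd branch = 0.102·Sd^0.62·e^(0.033·RH+0.04·T) = 56.57 μm/a
  r_corr = 6.294 + 56.57 = 62.86 μm/a
ISO 9223 Table 2 (carbon steel): 50 < 62.9 ≤ 80 μm/a ⇒ C4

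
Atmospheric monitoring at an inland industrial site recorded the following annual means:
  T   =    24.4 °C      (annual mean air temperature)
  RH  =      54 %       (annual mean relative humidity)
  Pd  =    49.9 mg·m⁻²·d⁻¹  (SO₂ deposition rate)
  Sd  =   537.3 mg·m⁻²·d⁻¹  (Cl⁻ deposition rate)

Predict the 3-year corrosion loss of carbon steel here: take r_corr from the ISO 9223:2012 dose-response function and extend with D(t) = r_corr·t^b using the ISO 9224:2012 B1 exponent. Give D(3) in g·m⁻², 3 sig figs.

D(3) = 1.36e+03 g·m⁻²

carbon steel: f(T) = -0.054·(T−10) [T>10 °C] = -0.7776
  Pd branch = 1.77·Pd^0.52·e^(0.02·RH+f) = 18.29 μm/a
  Sd branch = 0.102·Sd^0.62·e^(0.033·RH+0.04·T) = 79.27 μm/a
  r_corr = 18.29 + 79.27 = 97.57 μm/a
Long-term exponent b (ISO 9224 Table 2, B1) = 0.523
  D(3) = 97.57 × 3^0.523 = 97.57 × 1.776 = 173.3 μm
  Mass loss = 173.3 μm × 7.85 g/cm³ = 1361 g·m⁻²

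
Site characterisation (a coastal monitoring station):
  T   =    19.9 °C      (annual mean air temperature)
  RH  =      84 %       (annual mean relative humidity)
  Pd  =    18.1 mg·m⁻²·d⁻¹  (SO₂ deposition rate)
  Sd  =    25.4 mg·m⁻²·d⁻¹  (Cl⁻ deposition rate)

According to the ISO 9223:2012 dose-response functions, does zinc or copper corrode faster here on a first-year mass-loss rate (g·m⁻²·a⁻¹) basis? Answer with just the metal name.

zinc: f(T) = -0.071·(T−10) [T>10 °C] = -0.7029
  SO₂ term: 0.0129·18.1^0.44·exp(0.046·84-0.7029) = 1.088
  Cl⁻ term: 0.0175·25.4^0.57·exp(0.008·84+0.085·19.9) = 1.176
  r_corr = 1.088 + 1.176 = 2.264 μm/a
  mass loss = 2.264 μm/a × 7.14 g/cm³ = 16.17 g·m⁻²·a⁻¹
copper: T>10 °C ⇒ hinge -0.080·(19.9−10) = -0.7920
  SO₂ term: 0.0053·18.1^0.26·exp(0.059·84-0.7920) = 0.7239
  Sd branch = 0.01025·Sd^0.27·e^(0.036·RH+0.049·T) = 1.339 μm/a
  r_corr = 0.7239 + 1.339 = 2.063 μm/a
  mass loss = 2.063 μm/a × 8.96 g/cm³ = 18.48 g·m⁻²·a⁻¹
Ordering by g·m⁻²·a⁻¹: copper (18.5) > zinc (16.2)

copper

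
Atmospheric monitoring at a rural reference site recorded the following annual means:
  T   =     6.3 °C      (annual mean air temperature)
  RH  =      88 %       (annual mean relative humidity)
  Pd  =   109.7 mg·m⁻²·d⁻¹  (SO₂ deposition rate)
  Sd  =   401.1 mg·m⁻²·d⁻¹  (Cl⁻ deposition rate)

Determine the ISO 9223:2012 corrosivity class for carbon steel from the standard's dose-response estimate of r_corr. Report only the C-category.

carbon steel: temperature factor f = +0.150·(-3.7) = -0.5550
  sulphur-dioxide contribution → 67.95 μm/a
  chloride contribution → 98.46 μm/a
  ⇒ r_corr(carbon steel) = 166.4 μm/a
Category bounds: 80…200 μm/a bracket r_corr ⇒ C5

C5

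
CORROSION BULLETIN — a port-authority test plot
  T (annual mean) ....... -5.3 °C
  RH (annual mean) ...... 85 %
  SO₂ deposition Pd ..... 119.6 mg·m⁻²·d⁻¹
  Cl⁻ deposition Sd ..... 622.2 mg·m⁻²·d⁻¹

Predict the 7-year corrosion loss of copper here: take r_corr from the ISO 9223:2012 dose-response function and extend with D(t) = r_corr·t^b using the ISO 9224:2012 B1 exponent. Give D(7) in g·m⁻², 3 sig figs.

D(7) = 44.6 g·m⁻²

copper: T≤10 °C ⇒ hinge +0.126·(-5.3−10) = -1.9278
  Pd branch = 0.0053·Pd^0.26·e^(0.059·RH+f) = 0.4029 μm/a
  Cl⁻ term: 0.01025·622.2^0.27·exp(0.036·85+0.049·-5.3) = 0.9577
  r_corr = 0.4029 + 0.9577 = 1.361 μm/a
Long-term exponent b (ISO 9224 Table 2, B1) = 0.667
  D(7) = 1.361 × 7^0.667 = 1.361 × 3.662 = 4.982 μm
  Mass loss = 4.982 μm × 8.96 g/cm³ = 44.64 g·m⁻²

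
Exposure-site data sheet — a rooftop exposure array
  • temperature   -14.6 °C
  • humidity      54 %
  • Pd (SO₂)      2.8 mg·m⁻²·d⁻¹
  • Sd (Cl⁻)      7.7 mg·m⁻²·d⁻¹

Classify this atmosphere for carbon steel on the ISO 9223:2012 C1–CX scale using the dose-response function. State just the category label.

C2

carbon steel: T≤10 °C ⇒ hinge +0.150·(-14.6−10) = -3.6900
  SO₂ term: 1.77·2.8^0.52·exp(0.02·54-3.6900) = 0.2223
  Cl⁻ term: 0.102·7.7^0.62·exp(0.033·54+0.04·-14.6) = 1.198
  r_corr = 0.2223 + 1.198 = 1.42 μm/a
Category bounds: 1.3…25 μm/a bracket r_corr ⇒ C2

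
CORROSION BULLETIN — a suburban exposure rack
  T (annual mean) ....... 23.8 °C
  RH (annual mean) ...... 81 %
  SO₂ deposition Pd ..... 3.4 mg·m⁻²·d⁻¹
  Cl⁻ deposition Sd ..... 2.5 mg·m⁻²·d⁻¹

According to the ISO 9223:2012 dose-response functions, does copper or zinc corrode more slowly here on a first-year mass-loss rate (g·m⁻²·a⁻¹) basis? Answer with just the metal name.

copper: temperature factor f = -0.080·(13.8) = -1.1040
  sulphur-dioxide contribution → 0.2874 μm/a
  chloride contribution → 0.7781 μm/a
  total first-year rate 1.066 μm/a
  mass loss = 1.066 μm/a × 8.96 g/cm³ = 9.547 g·m⁻²·a⁻¹
zinc: temperature factor f = -0.071·(13.8) = -0.9798
  sulphur-dioxide contribution → 0.3444 μm/a
  chloride contribution → 0.4264 μm/a
  total first-year rate 0.7709 μm/a
  mass loss = 0.7709 μm/a × 7.14 g/cm³ = 5.504 g·m⁻²·a⁻¹
Ordering by g·m⁻²·a⁻¹: copper (9.55) > zinc (5.5)

zinc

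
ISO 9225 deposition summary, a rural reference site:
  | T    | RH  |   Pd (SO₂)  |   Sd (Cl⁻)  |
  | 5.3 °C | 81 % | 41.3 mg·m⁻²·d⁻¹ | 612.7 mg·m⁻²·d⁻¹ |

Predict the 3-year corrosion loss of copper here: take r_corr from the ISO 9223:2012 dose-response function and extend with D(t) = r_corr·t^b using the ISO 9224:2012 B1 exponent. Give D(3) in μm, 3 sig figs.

D(3) = 4.80 μm

copper: temperature factor f = +0.126·(-4.7) = -0.5922
  sulphur-dioxide contribution → 0.9178 μm/a
  chloride contribution → 1.388 μm/a
  total first-year rate 2.306 μm/a
Power-law: D(3) = r_corr · 3^0.667
  D(3) = 2.306 × 3^0.667 = 2.306 × 2.081 = 4.798 μm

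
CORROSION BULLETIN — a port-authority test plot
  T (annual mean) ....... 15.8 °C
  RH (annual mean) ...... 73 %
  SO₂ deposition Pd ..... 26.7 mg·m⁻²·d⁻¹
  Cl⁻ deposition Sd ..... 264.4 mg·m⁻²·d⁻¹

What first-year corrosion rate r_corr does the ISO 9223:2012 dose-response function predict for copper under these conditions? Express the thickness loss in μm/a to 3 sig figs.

copper: f(T) = -0.080·(T−10) [T>10 °C] = -0.4640
  sulphur-dioxide contribution → 0.581 μm/a
  chloride contribution → 1.388 μm/a
  ⇒ r_corr(copper) = 1.969 μm/a

r_corr = 1.97 μm/a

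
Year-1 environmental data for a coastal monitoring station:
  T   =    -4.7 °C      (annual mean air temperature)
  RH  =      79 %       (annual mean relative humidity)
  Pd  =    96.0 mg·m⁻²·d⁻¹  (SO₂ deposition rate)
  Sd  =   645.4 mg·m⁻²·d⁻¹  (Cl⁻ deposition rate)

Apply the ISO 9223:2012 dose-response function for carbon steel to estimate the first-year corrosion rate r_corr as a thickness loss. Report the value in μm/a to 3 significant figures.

r_corr = 73.4 μm/a

carbon steel: f(T) = +0.150·(T−10) [T≤10 °C] = -2.2050
  sulphur-dioxide contribution → 10.17 μm/a
  chloride contribution → 63.28 μm/a
  ⇒ r_corr(carbon steel) = 73.45 μm/a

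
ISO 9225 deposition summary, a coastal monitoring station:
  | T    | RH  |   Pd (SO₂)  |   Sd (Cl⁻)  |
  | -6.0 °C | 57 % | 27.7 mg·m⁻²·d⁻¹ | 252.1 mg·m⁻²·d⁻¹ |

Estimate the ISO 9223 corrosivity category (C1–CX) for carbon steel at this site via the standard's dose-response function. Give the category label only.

C2

carbon steel: temperature factor f = +0.150·(-16.0) = -2.4000
  SO₂ term: 1.77·27.7^0.52·exp(0.02·57-2.4000) = 2.824
  Sd branch = 0.102·Sd^0.62·e^(0.033·RH+0.04·T) = 16.23 μm/a
  sum: 2.824 + 16.23 → r_corr = 19.05 μm/a
ISO 9223 Table 2 (carbon steel): 1.3 < 19.1 ≤ 25 μm/a ⇒ C2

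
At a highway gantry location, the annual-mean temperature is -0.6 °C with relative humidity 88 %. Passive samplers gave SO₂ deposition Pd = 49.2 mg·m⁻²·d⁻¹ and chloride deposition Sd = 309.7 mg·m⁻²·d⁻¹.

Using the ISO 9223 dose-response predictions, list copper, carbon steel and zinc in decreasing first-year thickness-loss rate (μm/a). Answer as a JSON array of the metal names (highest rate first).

copper: T≤10 °C ⇒ hinge +0.126·(-0.6−10) = -1.3356
  SO₂ term: 0.0053·49.2^0.26·exp(0.059·88-1.3356) = 0.6902
  Cl⁻ term: 0.01025·309.7^0.27·exp(0.036·88+0.049·-0.6) = 1.113
  r_corr = 0.6902 + 1.113 = 1.803 μm/a
carbon steel: T≤10 °C ⇒ hinge +0.150·(-0.6−10) = -1.5900
  SO₂ term: 1.77·49.2^0.52·exp(0.02·88-1.5900) = 15.91
  Sd branch = 0.102·Sd^0.62·e^(0.033·RH+0.04·T) = 63.64 μm/a
  sum: 15.91 + 63.64 → r_corr = 79.55 μm/a
zinc: f(T) = +0.038·(T−10) [T≤10 °C] = -0.4028
  SO₂ term: 0.0129·49.2^0.44·exp(0.046·88-0.4028) = 2.742
  Cl⁻ term: 0.0175·309.7^0.57·exp(0.008·88+0.085·-0.6) = 0.884
  sum: 2.742 + 0.884 → r_corr = 3.627 μm/a
Ordering by μm/a: carbon steel (79.6) > zinc (3.63) > copper (1.8)

["carbon steel", "zinc", "copper"]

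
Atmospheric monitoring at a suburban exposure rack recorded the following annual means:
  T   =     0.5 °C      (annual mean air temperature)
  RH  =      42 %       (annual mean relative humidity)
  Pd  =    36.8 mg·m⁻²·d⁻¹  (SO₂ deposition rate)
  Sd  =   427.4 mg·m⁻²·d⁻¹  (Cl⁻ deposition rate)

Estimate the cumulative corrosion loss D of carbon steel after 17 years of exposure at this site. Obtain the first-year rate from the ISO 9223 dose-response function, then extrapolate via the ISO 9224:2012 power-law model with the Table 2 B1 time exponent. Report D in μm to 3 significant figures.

D(17) = 107 μm

carbon steel: temperature factor f = +0.150·(-9.5) = -1.4250
  sulphur-dioxide contribution → 6.429 μm/a
  chloride contribution → 17.8 μm/a
  ⇒ r_corr(carbon steel) = 24.23 μm/a
Long-term exponent b (ISO 9224 Table 2, B1) = 0.523
  D(17) = 24.23 × 17^0.523 = 24.23 × 4.401 = 106.6 μm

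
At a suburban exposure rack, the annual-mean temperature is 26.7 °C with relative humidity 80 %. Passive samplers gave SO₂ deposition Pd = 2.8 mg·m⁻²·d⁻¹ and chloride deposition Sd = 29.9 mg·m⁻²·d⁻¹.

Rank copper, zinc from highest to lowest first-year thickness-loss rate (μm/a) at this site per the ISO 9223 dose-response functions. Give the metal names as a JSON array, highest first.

["zinc", "copper"]

copper: f(T) = -0.080·(T−10) [T>10 °C] = -1.3360
  Pd branch = 0.0053·Pd^0.26·e^(0.059·RH+f) = 0.2043 μm/a
  Sd branch = 0.01025·Sd^0.27·e^(0.036·RH+0.049·T) = 1.691 μm/a
  sum: 0.2043 + 1.691 → r_corr = 1.895 μm/a
zinc: temperature factor f = -0.071·(16.7) = -1.1857
  Pd branch = 0.0129·Pd^0.44·e^(0.046·RH+f) = 0.2458 μm/a
  Sd branch = 0.0175·Sd^0.57·e^(0.008·RH+0.085·T) = 2.227 μm/a
  sum: 0.2458 + 2.227 → r_corr = 2.473 μm/a
Ordering by μm/a: zinc (2.47) > copper (1.9)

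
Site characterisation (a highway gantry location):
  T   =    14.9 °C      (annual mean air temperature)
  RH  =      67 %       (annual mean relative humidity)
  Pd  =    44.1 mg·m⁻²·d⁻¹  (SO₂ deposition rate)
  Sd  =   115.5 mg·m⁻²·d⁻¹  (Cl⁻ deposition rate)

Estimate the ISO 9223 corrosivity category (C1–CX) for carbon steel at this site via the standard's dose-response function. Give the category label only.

carbon steel: f(T) = -0.054·(T−10) [T>10 °C] = -0.2646
  SO₂ term: 1.77·44.1^0.52·exp(0.02·67-0.2646) = 37.16
  Cl⁻ term: 0.102·115.5^0.62·exp(0.033·67+0.04·14.9) = 32.1
  r_corr = 37.16 + 32.1 = 69.26 μm/a
69.3 μm/a falls in (50, 80] for carbon steel → category C4

C4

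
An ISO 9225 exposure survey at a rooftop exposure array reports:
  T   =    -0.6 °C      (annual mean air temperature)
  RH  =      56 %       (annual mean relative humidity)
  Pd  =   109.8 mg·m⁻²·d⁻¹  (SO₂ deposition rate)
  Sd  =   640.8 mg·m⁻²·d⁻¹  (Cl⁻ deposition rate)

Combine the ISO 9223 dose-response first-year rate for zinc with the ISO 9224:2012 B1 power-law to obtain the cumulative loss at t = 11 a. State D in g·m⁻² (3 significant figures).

D(11) = 96.9 g·m⁻²

zinc: f(T) = +0.038·(T−10) [T≤10 °C] = -0.4028
  sulphur-dioxide contribution → 0.8959 μm/a
  chloride contribution → 1.036 μm/a
  ⇒ r_corr(zinc) = 1.932 μm/a
Power-law: D(11) = r_corr · 11^0.813
  D(11) = 1.932 × 11^0.813 = 1.932 × 7.025 = 13.57 μm
  Mass loss = 13.57 μm × 7.14 g/cm³ = 96.89 g·m⁻²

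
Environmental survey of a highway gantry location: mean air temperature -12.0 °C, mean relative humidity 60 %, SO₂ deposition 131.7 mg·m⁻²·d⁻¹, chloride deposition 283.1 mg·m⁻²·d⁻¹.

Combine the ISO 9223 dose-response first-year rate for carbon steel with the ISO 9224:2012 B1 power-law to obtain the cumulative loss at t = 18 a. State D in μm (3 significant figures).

D(18) = 81.1 μm

carbon steel: f(T) = +0.150·(T−10) [T≤10 °C] = -3.3000
  Pd branch = 1.77·Pd^0.52·e^(0.02·RH+f) = 2.742 μm/a
  Sd branch = 0.102·Sd^0.62·e^(0.033·RH+0.04·T) = 15.14 μm/a
  sum: 2.742 + 15.14 → r_corr = 17.89 μm/a
Power-law: D(18) = r_corr · 18^0.523
  D(18) = 17.89 × 18^0.523 = 17.89 × 4.534 = 81.1 μm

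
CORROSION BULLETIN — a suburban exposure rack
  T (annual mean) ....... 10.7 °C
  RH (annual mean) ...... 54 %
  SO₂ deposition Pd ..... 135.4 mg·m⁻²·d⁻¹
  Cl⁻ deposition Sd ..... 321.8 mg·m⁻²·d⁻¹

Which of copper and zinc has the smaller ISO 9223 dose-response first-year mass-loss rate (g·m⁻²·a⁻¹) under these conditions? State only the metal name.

copper: T>10 °C ⇒ hinge -0.080·(10.7−10) = -0.0560
  Pd branch = 0.0053·Pd^0.26·e^(0.059·RH+f) = 0.4343 μm/a
  Sd branch = 0.01025·Sd^0.27·e^(0.036·RH+0.049·T) = 0.5751 μm/a
  r_corr = 0.4343 + 0.5751 = 1.009 μm/a
  mass loss = 1.009 μm/a × 8.96 g/cm³ = 9.045 g·m⁻²·a⁻¹
zinc: temperature factor f = -0.071·(0.7) = -0.0497
  Pd branch = 0.0129·Pd^0.44·e^(0.046·RH+f) = 1.276 μm/a
  Sd branch = 0.0175·Sd^0.57·e^(0.008·RH+0.085·T) = 1.799 μm/a
  r_corr = 1.276 + 1.799 = 3.074 μm/a
  mass loss = 3.074 μm/a × 7.14 g/cm³ = 21.95 g·m⁻²·a⁻¹
Ordering by g·m⁻²·a⁻¹: zinc (22) > copper (9.04)

copper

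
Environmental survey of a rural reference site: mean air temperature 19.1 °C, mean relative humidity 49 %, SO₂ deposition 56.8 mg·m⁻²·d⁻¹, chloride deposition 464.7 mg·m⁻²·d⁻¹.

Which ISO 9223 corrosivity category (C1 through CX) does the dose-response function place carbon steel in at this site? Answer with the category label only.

C4

carbon steel: T>10 °C ⇒ hinge -0.054·(19.1−10) = -0.4914
  Pd branch = 1.77·Pd^0.52·e^(0.02·RH+f) = 23.57 μm/a
  Sd branch = 0.102·Sd^0.62·e^(0.033·RH+0.04·T) = 49.69 μm/a
  r_corr = 23.57 + 49.69 = 73.27 μm/a
Category bounds: 50…80 μm/a bracket r_corr ⇒ C4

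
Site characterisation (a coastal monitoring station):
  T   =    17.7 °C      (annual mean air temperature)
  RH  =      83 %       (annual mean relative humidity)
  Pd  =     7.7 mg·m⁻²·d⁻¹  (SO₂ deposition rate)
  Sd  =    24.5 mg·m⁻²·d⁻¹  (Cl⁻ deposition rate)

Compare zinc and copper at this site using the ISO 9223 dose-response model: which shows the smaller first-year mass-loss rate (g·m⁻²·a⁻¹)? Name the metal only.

zinc: f(T) = -0.071·(T−10) [T>10 °C] = -0.5467
  sulphur-dioxide contribution → 0.8344 μm/a
  chloride contribution → 0.9476 μm/a
  ⇒ r_corr(zinc) = 1.782 μm/a
  mass loss = 1.782 μm/a × 7.14 g/cm³ = 12.72 g·m⁻²·a⁻¹
copper: f(T) = -0.080·(T−10) [T>10 °C] = -0.6160
  sulphur-dioxide contribution → 0.6516 μm/a
  chloride contribution → 1.149 μm/a
  total first-year rate 1.8 μm/a
  mass loss = 1.8 μm/a × 8.96 g/cm³ = 16.13 g·m⁻²·a⁻¹
Ordering by g·m⁻²·a⁻¹: copper (16.1) > zinc (12.7)

zinc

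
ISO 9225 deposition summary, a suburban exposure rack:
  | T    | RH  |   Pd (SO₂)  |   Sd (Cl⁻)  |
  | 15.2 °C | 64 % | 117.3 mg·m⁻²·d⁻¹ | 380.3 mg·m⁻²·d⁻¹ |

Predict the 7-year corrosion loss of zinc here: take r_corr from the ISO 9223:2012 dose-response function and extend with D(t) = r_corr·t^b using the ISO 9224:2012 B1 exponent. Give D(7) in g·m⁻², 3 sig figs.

D(7) = 157 g·m⁻²

zinc: f(T) = -0.071·(T−10) [T>10 °C] = -0.3692
  sulphur-dioxide contribution → 1.378 μm/a
  chloride contribution → 3.142 μm/a
  ⇒ r_corr(zinc) = 4.52 μm/a
Long-term exponent b (ISO 9224 Table 2, B1) = 0.813
  D(7) = 4.52 × 7^0.813 = 4.52 × 4.865 = 21.99 μm
  Mass loss = 21.99 μm × 7.14 g/cm³ = 157 g·m⁻²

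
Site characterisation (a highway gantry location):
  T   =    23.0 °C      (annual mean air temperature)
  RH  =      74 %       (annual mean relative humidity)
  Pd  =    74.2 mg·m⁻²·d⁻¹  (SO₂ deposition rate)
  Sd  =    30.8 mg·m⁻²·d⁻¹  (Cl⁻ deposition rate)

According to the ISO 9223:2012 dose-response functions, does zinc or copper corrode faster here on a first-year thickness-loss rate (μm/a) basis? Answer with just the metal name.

zinc: temperature factor f = -0.071·(13.0) = -0.9230
  SO₂ term: 0.0129·74.2^0.44·exp(0.046·74-0.9230) = 1.026
  Sd branch = 0.0175·Sd^0.57·e^(0.008·RH+0.085·T) = 1.576 μm/a
  r_corr = 1.026 + 1.576 = 2.602 μm/a
copper: T>10 °C ⇒ hinge -0.080·(23.0−10) = -1.0400
  SO₂ term: 0.0053·74.2^0.26·exp(0.059·74-1.0400) = 0.4519
  Sd branch = 0.01025·Sd^0.27·e^(0.036·RH+0.049·T) = 1.146 μm/a
  sum: 0.4519 + 1.146 → r_corr = 1.598 μm/a
Ordering by μm/a: zinc (2.6) > copper (1.6)

zinc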